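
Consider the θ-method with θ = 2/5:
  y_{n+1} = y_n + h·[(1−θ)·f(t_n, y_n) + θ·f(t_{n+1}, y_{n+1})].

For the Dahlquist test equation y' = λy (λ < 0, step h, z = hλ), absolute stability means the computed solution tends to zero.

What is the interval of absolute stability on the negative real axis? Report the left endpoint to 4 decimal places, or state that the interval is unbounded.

(-10.0000, 0).

With y'=λy (z=hλ):
  y_{n+1} = y_n + z·[3/5·y_n + 2/5·y_{n+1}] ⇒ (1 − 2/5z)y_{n+1} = (1 + 3/5z)y_n
  so R(z) = (1 + 3/5z)/(1 − 2/5z).

Need |R(x)|<1, x<0.
x=-1.43: |R|=0.0903
R=−1: 1+3/5x = −1+2/5x ⇒ -1/5x=2 ⇒ x=2/(-1/5)=-10.0000
Confirm numerically:
  x=-8.197: |R|=0.91572 <1
  x=-6.709: |R|=0.82132 <1
  x=-6.407: |R|=0.79830 <1
  x=-10.587: |R|=1.02243 >1
  x=-10.468: |R|=1.01804 >1
  x=-10.309: |R|=1.01206 >1
Interval (-10.0000, 0).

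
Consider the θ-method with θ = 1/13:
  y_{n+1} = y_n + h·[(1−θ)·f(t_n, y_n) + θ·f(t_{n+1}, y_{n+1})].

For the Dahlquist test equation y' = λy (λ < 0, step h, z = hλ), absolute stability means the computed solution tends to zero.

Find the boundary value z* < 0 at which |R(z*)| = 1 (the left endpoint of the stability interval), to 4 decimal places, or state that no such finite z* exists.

Set f=λy, z=hλ:
  y_{n+1} = y_n + z·[12/13·y_n + 1/13·y_{n+1}] ⇒ (1 − 1/13z)y_{n+1} = (1 + 12/13z)y_n
  R(z) = (1 + 12/13z)/(1 − 1/13z).

Boundary: |R(x)|=1, x<0.
x=-0.75: |R|=0.2909
R=−1: 1+12/13x = −1+1/13x ⇒ -11/13x=2 ⇒ x=2/(-11/13)=-2.3636
Confirm numerically:
  x=-2.168: |R|=0.85812 <1
  x=-2.022: |R|=0.74983 <1
  x=-1.464: |R|=0.31582 <1
  x=-1.284: |R|=0.16858 <1
  x=-2.613: |R|=1.17569 >1
  x=-2.544: |R|=1.12764 >1
  x=-2.479: |R|=1.08198 >1
So |R|<1 on (-2.3636, 0).

left endpoint -2.3636.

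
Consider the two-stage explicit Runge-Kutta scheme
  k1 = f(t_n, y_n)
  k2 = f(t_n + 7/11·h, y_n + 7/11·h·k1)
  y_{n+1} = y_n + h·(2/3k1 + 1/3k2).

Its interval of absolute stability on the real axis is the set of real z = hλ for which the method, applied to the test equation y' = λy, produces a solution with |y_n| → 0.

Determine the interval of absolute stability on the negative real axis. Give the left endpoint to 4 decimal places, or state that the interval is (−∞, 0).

On y'=λy, z=hλ:
  k1=λy_n ⇒ h·k1=z·y_n;  k2=λ(1+7/11z)y_n ⇒ h·k2=z(1+7/11z)y_n
  y_{n+1}/y_n = 1 + 2/3z + 1/3z(1+7/11z) = 1 + z + 7/33z²
  so R(z) = 1 + z + 7/33z².

Find x<0 with |R(x)|<1.
x=-1.61: |R|=0.0602
R=1: x+7/33x²=0 ⇒ x=−33/7=-4.7143; min R=1−1/(4·7/33)=-0.1786>−1
Confirm numerically:
  x=-3.537: |R|=0.11671 <1
  x=-2.709: |R|=0.15231 <1
  x=-2.700: |R|=0.15364 <1
  x=-2.452: |R|=0.17666 <1
  x=-5.311: |R|=1.67224 >1
  x=-5.241: |R|=1.58556 >1
  x=-4.825: |R|=1.11331 >1
Stable set (-4.7143, 0).

z∈(-4.7143,0).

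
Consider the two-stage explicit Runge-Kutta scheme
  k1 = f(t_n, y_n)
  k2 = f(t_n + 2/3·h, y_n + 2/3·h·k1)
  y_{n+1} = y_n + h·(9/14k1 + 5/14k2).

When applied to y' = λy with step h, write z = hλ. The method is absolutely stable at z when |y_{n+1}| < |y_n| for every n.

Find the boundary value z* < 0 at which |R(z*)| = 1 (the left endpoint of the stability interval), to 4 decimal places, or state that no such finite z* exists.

left endpoint -4.2000.

With y'=λy (z=hλ):
  k1=λy_n ⇒ h·k1=z·y_n;  k2=λ(1+2/3z)y_n ⇒ h·k2=z(1+2/3z)y_n
  y_{n+1}/y_n = 1 + 9/14z + 5/14z(1+2/3z) = 1 + z + 5/21z²
  ⇒ R(z) = 1 + z + 5/21z².

Solve |R(x)|<1 on ℝ⁻.
x=-1.02: |R|=0.2277
R=1: x+5/21x²=0 ⇒ x=−21/5=-4.2000; min R=1−1/(4·5/21)=-0.0500>−1
Confirm numerically:
  x=-3.740: |R|=0.59038 <1
  x=-3.472: |R|=0.39819 <1
  x=-3.144: |R|=0.20951 <1
  x=-1.953: |R|=0.04486 <1
  x=-4.750: |R|=1.62202 >1
  x=-4.428: |R|=1.24038 >1
  x=-4.250: |R|=1.05060 >1
Stable set (-4.2000, 0).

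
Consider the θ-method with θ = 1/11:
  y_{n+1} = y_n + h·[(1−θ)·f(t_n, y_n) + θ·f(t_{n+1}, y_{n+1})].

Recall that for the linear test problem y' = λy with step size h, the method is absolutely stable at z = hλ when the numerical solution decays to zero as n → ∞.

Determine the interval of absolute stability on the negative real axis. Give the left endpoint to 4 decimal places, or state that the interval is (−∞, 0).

z∈(-2.4444,0).

Test eqn y'=λy, z=hλ:
  y_{n+1} = y_n + z·[10/11·y_n + 1/11·y_{n+1}] ⇒ (1 − 1/11z)y_{n+1} = (1 + 10/11z)y_n
  ⇒ R(z) = (1 + 10/11z)/(1 − 1/11z).

Boundary: |R(x)|=1, x<0.
x=-1.3: |R|=0.1626
R=−1: 1+10/11x = −1+1/11x ⇒ -9/11x=2 ⇒ x=2/(-9/11)=-2.4444
Confirm numerically:
  x=-1.983: |R|=0.68012 <1
  x=-1.926: |R|=0.63902 <1
  x=-1.873: |R|=0.60048 <1
  x=-1.864: |R|=0.59391 <1
  x=-2.963: |R|=1.33424 >1
  x=-2.884: |R|=1.28493 >1
Interval (-2.4444, 0).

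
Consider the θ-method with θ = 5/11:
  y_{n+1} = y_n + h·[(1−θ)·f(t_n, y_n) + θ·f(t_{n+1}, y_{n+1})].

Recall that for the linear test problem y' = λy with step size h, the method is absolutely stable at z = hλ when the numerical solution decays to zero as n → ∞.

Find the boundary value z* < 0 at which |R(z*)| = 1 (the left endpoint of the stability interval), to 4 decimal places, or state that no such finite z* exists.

With y'=λy (z=hλ):
  y_{n+1} = y_n + z·[6/11·y_n + 5/11·y_{n+1}] ⇒ (1 − 5/11z)y_{n+1} = (1 + 6/11z)y_n
  Hence R(z) = (1 + 6/11z)/(1 − 5/11z).

Solve |R(x)|<1 on ℝ⁻.
x=-1.04: |R|=0.2938
R=−1: 1+6/11x = −1+5/11x ⇒ -1/11x=2 ⇒ x=2/(-1/11)=-22.0000
Confirm numerically:
  x=-19.299: |R|=0.97487 <1
  x=-12.117: |R|=0.86194 <1
  x=-11.275: |R|=0.84082 <1
  x=-22.490: |R|=1.00397 >1
  x=-22.037: |R|=1.00031 >1
So |R|<1 on (-22.0000, 0).

left endpoint -22.0000.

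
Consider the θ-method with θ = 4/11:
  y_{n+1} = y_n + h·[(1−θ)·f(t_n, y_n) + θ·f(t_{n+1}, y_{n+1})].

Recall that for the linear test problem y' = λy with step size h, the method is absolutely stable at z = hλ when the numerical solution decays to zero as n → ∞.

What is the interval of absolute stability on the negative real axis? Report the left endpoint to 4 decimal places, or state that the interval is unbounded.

(-7.3333, 0).

Set f=λy, z=hλ:
  y_{n+1} = y_n + z·[7/11·y_n + 4/11·y_{n+1}] ⇒ (1 − 4/11z)y_{n+1} = (1 + 7/11z)y_n
  ⇒ R(z) = (1 + 7/11z)/(1 − 4/11z).

Find x<0 with |R(x)|<1.
x=-0.66: |R|=0.4677
R=−1: 1+7/11x = −1+4/11x ⇒ -3/11x=2 ⇒ x=2/(-3/11)=-7.3333
Confirm numerically:
  x=-5.640: |R|=0.84863 <1
  x=-5.486: |R|=0.83178 <1
  x=-4.492: |R|=0.70574 <1
  x=-3.508: |R|=0.54155 <1
  x=-7.829: |R|=1.03514 >1
  x=-7.383: |R|=1.00368 >1
  x=-7.362: |R|=1.00213 >1
Stable set (-7.3333, 0).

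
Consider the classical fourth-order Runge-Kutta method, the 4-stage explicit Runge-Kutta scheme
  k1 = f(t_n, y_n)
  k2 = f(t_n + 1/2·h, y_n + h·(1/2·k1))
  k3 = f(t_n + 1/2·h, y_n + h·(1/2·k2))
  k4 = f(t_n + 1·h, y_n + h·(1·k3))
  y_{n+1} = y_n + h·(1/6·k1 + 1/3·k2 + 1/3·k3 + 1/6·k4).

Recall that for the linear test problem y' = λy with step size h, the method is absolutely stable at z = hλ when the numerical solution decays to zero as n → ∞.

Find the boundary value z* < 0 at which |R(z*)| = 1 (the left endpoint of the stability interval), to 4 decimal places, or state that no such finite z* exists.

z* = -2.7853.

Test eqn y'=λy, z=hλ:
  order 4, 4-stage ⇒ R(z)=1+z+z^2/2+z^3/6+z^4/24
  (e.g. R(-0.37)=0.69079, |R|=0.69079)

Boundary: |R(x)|=1, x<0.
x=-0.37: |R|=0.6908
|R(-2.62)|=0.7781 |R(-2.21)|=0.4270
Bisect:
  x_lo=-3.5280 |R|=2.8317  x_hi=-0.3493 |R|=0.7052
  mid=-1.93865 |R|=0.31473 →hi
  mid=-2.73330 |R|=0.92441 →hi
  mid=-3.13063 |R|=1.65836 →lo
  mid=-2.93197 |R|=1.24462 →lo
  mid=-2.83264 |R|=1.07376 →lo
  mid=-2.78297 |R|=0.99650 →hi
  mid=-2.80780 |R|=1.03447 →lo
  mid=-2.79539 |R|=1.01533 →lo
  mid=-2.78918 |R|=1.00587 →lo
  ...
  [-2.78530,-2.78511] ⇒ x*=-2.7853
Stable set (-2.7853, 0).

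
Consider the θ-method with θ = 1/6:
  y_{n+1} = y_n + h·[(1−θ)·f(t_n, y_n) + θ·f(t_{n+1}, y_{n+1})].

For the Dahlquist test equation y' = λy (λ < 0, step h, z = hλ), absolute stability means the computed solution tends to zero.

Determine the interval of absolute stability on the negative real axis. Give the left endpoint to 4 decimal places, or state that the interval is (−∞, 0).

On y'=λy, z=hλ:
  y_{n+1} = y_n + z·[5/6·y_n + 1/6·y_{n+1}] ⇒ (1 − 1/6z)y_{n+1} = (1 + 5/6z)y_n
  Hence R(z) = (1 + 5/6z)/(1 − 1/6z).

Boundary: |R(x)|=1, x<0.
x=-1.25: |R|=0.0345
R=−1: 1+5/6x = −1+1/6x ⇒ -2/3x=2 ⇒ x=2/(-2/3)=-3.0000
Confirm numerically:
  x=-2.206: |R|=0.61297 <1
  x=-1.808: |R|=0.38934 <1
  x=-1.279: |R|=0.05427 <1
  x=-3.349: |R|=1.14932 >1
  x=-3.288: |R|=1.12403 >1
Stable set (-3.0000, 0).

z∈(-3.0000,0).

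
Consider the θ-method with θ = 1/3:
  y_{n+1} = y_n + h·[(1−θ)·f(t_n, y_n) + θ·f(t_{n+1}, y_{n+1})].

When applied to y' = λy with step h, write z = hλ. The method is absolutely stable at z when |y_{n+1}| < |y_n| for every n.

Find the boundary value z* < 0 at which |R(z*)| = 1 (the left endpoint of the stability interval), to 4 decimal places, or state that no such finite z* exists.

Test eqn y'=λy, z=hλ:
  y_{n+1} = y_n + z·[2/3·y_n + 1/3·y_{n+1}] ⇒ (1 − 1/3z)y_{n+1} = (1 + 2/3z)y_n
  Hence R(z) = (1 + 2/3z)/(1 − 1/3z).

Find x<0 with |R(x)|<1.
x=-1.41: |R|=0.0408
R=−1: 1+2/3x = −1+1/3x ⇒ -1/3x=2 ⇒ x=2/(-1/3)=-6.0000
Confirm numerically:
  x=-5.742: |R|=0.97049 <1
  x=-4.370: |R|=0.77883 <1
  x=-4.363: |R|=0.77767 <1
  x=-3.580: |R|=0.63222 <1
  x=-6.359: |R|=1.03836 >1
  x=-6.301: |R|=1.03236 >1
So |R|<1 on (-6.0000, 0).

left endpoint -6.0000.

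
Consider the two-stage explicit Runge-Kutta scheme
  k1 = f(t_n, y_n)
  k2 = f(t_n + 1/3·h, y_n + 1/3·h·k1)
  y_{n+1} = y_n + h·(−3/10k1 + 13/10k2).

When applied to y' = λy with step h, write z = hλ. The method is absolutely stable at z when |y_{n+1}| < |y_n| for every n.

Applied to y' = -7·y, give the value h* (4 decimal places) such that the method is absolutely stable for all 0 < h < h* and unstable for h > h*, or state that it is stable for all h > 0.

Test eqn y'=λy, z=hλ:
  k1=λy_n ⇒ h·k1=z·y_n;  k2=λ(1+1/3z)y_n ⇒ h·k2=z(1+1/3z)y_n
  y_{n+1}/y_n = 1 − 3/10z + 13/10z(1+1/3z) = 1 + z + 13/30z²
  Hence R(z) = 1 + z + 13/30z².

Solve |R(x)|<1 on ℝ⁻.
x=-1.44: |R|=0.4586
R=1: x+13/30x²=0 ⇒ x=−30/13=-2.3077; min R=1−1/(4·13/30)=0.4231>−1
Confirm numerically:
  x=-1.769: |R|=0.58706 <1
  x=-1.754: |R|=0.57916 <1
  x=-1.515: |R|=0.47960 <1
  x=-1.139: |R|=0.42317 <1
  x=-2.826: |R|=1.63472 >1
  x=-2.786: |R|=1.57744 >1
  x=-2.570: |R|=1.29212 >1
So |R|<1 on (-2.3077, 0).

(-2.3077,0); λ=-7 ⇒ h* = (30/13)/7 = 0.3297.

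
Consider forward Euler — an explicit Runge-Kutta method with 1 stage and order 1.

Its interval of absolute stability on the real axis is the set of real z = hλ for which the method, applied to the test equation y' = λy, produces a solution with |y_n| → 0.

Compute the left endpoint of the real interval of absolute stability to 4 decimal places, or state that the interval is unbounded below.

z* = -2.0000.

Test eqn y'=λy, z=hλ:
  order 1, 1-stage ⇒ R(z)=1+z
  (e.g. R(-1.33)=-0.33000, |R|=0.33000)

Solve |R(x)|<1 on ℝ⁻.
x=-1.33: |R|=0.3300
|R(-1.75)|=0.7500 |R(-1.28)|=0.2800 |R(-0.73)|=0.2700
Bisect:
  x_lo=-2.8998 |R|=1.8998  x_hi=-0.1291 |R|=0.8709
  mid=-1.51446 |R|=0.51446 →hi
  mid=-2.20715 |R|=1.20715 →lo
  mid=-1.86080 |R|=0.86080 →hi
  mid=-2.03397 |R|=1.03397 →lo
  mid=-1.94739 |R|=0.94739 →hi
  mid=-1.99068 |R|=0.99068 →hi
  mid=-2.01233 |R|=1.01233 →lo
  mid=-2.00150 |R|=1.00150 →lo
  ...
  [-2.00015,-1.99998] ⇒ x*=-2.0000
Stable set (-2.0000, 0).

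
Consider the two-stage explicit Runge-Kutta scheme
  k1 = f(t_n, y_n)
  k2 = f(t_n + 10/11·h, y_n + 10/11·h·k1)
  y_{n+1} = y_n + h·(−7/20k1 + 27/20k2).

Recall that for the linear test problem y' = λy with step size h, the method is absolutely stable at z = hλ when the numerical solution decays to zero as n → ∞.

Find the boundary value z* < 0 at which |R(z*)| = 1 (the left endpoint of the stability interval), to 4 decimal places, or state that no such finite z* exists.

z* = -0.8148.

Test eqn y'=λy, z=hλ:
  k1=λy_n ⇒ h·k1=z·y_n;  k2=λ(1+10/11z)y_n ⇒ h·k2=z(1+10/11z)y_n
  y_{n+1}/y_n = 1 − 7/20z + 27/20z(1+10/11z) = 1 + z + 27/22z²
  ⇒ R(z) = 1 + z + 27/22z².

Need |R(x)|<1, x<0.
x=-1: |R|=1.2273
R=1: x+27/22x²=0 ⇒ x=−22/27=-0.8148; min R=1−1/(4·27/22)=0.7963>−1
Confirm numerically:
  x=-0.789: |R|=0.97500 <1
  x=-0.621: |R|=0.85229 <1
  x=-0.377: |R|=0.79743 <1
  x=-1.276: |R|=1.72222 >1
  x=-1.112: |R|=1.40558 >1
Interval (-0.8148, 0).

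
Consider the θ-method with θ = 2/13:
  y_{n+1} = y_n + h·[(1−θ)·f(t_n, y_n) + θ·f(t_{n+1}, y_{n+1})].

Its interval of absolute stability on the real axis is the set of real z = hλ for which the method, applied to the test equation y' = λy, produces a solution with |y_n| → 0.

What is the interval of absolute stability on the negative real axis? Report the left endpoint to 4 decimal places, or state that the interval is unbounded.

z∈(-2.8889,0).

With y'=λy (z=hλ):
  y_{n+1} = y_n + z·[11/13·y_n + 2/13·y_{n+1}] ⇒ (1 − 2/13z)y_{n+1} = (1 + 11/13z)y_n
  R(z) = (1 + 11/13z)/(1 − 2/13z).

Solve |R(x)|<1 on ℝ⁻.
x=-1.66: |R|=0.3223
R=−1: 1+11/13x = −1+2/13x ⇒ -9/13x=2 ⇒ x=2/(-9/13)=-2.8889
Confirm numerically:
  x=-1.988: |R|=0.52238 <1
  x=-1.942: |R|=0.49526 <1
  x=-1.829: |R|=0.42736 <1
  x=-3.444: |R|=1.25121 >1
  x=-3.277: |R|=1.17863 >1
  x=-3.242: |R|=1.16311 >1
Stable set (-2.8889, 0).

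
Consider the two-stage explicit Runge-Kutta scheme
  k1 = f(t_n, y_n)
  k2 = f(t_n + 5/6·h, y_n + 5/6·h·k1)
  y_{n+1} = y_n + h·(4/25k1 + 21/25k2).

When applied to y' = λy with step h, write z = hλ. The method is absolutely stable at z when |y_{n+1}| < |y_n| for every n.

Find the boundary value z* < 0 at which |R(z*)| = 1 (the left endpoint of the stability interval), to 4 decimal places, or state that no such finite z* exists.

z* = -1.4286.

With y'=λy (z=hλ):
  k1=λy_n ⇒ h·k1=z·y_n;  k2=λ(1+5/6z)y_n ⇒ h·k2=z(1+5/6z)y_n
  y_{n+1}/y_n = 1 + 4/25z + 21/25z(1+5/6z) = 1 + z + 7/10z²
  Hence R(z) = 1 + z + 7/10z².

Find x<0 with |R(x)|<1.
x=-1.32: |R|=0.8997
R=1: x+7/10x²=0 ⇒ x=−10/7=-1.4286; min R=1−1/(4·7/10)=0.6429>−1
Confirm numerically:
  x=-1.377: |R|=0.95029 <1
  x=-1.158: |R|=0.78067 <1
  x=-0.941: |R|=0.67884 <1
  x=-0.684: |R|=0.64350 <1
  x=-1.788: |R|=1.44986 >1
  x=-1.693: |R|=1.31337 >1
  x=-1.692: |R|=1.31200 >1
Interval (-1.4286, 0).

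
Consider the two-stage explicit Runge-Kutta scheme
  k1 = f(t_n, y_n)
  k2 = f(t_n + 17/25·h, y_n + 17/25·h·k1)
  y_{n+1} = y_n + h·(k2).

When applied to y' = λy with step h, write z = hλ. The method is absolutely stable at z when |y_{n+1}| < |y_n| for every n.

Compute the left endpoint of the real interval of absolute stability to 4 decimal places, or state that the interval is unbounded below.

Test eqn y'=λy, z=hλ:
  k1=λy_n ⇒ h·k1=z·y_n;  k2=λ(1+17/25z)y_n ⇒ h·k2=z(1+17/25z)y_n
  y_{n+1}/y_n = 1 + z(1+17/25z) = 1 + z + 17/25z²
  ⇒ R(z) = 1 + z + 17/25z².

Find x<0 with |R(x)|<1.
x=-0.74: |R|=0.6324
R=1: x+17/25x²=0 ⇒ x=−25/17=-1.4706; min R=1−1/(4·17/25)=0.6324>−1
Confirm numerically:
  x=-1.379: |R|=0.91412 <1
  x=-1.098: |R|=0.72181 <1
  x=-1.075: |R|=0.71083 <1
  x=-1.963: |R|=1.65729 >1
  x=-1.896: |R|=1.54847 >1
  x=-1.852: |R|=1.48033 >1
So |R|<1 on (-1.4706, 0).

left endpoint -1.4706.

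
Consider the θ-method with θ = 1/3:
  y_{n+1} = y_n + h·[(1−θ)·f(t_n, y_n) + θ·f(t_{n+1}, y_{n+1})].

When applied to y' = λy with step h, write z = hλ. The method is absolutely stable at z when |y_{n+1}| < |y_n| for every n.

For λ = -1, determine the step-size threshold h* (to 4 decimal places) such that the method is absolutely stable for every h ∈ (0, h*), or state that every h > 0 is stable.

On y'=λy, z=hλ:
  y_{n+1} = y_n + z·[2/3·y_n + 1/3·y_{n+1}] ⇒ (1 − 1/3z)y_{n+1} = (1 + 2/3z)y_n
  R(z) = (1 + 2/3z)/(1 − 1/3z).

Find x<0 with |R(x)|<1.
x=-1.42: |R|=0.0362
R=−1: 1+2/3x = −1+1/3x ⇒ -1/3x=2 ⇒ x=2/(-1/3)=-6.0000
Confirm numerically:
  x=-5.236: |R|=0.90724 <1
  x=-5.220: |R|=0.90511 <1
  x=-4.982: |R|=0.87246 <1
  x=-4.725: |R|=0.83495 <1
  x=-6.596: |R|=1.06211 >1
  x=-6.351: |R|=1.03754 >1
  x=-6.172: |R|=1.01875 >1
Stable set (-6.0000, 0).

(-6.0000,0); λ=-1 ⇒ h* = (6)/1 = 6.0000.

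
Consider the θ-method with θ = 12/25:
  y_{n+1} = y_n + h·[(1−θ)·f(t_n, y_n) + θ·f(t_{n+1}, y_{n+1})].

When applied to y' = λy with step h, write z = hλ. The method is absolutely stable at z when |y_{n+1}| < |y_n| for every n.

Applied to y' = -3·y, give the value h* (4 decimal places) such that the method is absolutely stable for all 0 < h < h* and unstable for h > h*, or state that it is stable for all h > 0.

Test eqn y'=λy, z=hλ:
  y_{n+1} = y_n + z·[13/25·y_n + 12/25·y_{n+1}] ⇒ (1 − 12/25z)y_{n+1} = (1 + 13/25z)y_n
  ⇒ R(z) = (1 + 13/25z)/(1 − 12/25z).

Solve |R(x)|<1 on ℝ⁻.
x=-0.65: |R|=0.5046
R=−1: 1+13/25x = −1+12/25x ⇒ -1/25x=2 ⇒ x=2/(-1/25)=-50.0000
Confirm numerically:
  x=-47.024: |R|=0.99495 <1
  x=-33.953: |R|=0.96289 <1
  x=-32.290: |R|=0.95706 <1
  x=-50.586: |R|=1.00093 >1
  x=-50.469: |R|=1.00074 >1
Stable set (-50.0000, 0).

(-50.0000,0); λ=-3 ⇒ h* = (50)/3 = 16.6667.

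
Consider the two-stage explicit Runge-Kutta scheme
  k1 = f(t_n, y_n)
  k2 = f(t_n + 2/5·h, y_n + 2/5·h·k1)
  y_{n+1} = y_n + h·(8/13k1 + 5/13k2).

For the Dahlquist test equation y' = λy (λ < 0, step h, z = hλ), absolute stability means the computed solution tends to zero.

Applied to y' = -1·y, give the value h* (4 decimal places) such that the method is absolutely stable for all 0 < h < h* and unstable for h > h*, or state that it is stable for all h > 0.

Set f=λy, z=hλ:
  k1=λy_n ⇒ h·k1=z·y_n;  k2=λ(1+2/5z)y_n ⇒ h·k2=z(1+2/5z)y_n
  y_{n+1}/y_n = 1 + 8/13z + 5/13z(1+2/5z) = 1 + z + 2/13z²
  so R(z) = 1 + z + 2/13z².

Need |R(x)|<1, x<0.
x=-1.54: |R|=0.1751
R=1: x+2/13x²=0 ⇒ x=−13/2=-6.5000; min R=1−1/(4·2/13)=-0.6250>−1
Confirm numerically:
  x=-5.655: |R|=0.26485 <1
  x=-5.146: |R|=0.07195 <1
  x=-3.443: |R|=0.61927 <1
  x=-2.738: |R|=0.58467 <1
  x=-6.971: |R|=1.50513 >1
  x=-6.537: |R|=1.03721 >1
Interval (-6.5000, 0).

(-6.5000,0); λ=-1 ⇒ h* = (13/2)/1 = 6.5000.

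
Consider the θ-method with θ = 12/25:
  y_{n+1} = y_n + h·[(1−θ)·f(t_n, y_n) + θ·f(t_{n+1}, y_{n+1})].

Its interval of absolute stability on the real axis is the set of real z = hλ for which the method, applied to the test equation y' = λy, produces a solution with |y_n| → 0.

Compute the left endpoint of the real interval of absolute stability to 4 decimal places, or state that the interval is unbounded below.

On y'=λy, z=hλ:
  y_{n+1} = y_n + z·[13/25·y_n + 12/25·y_{n+1}] ⇒ (1 − 12/25z)y_{n+1} = (1 + 13/25z)y_n
  R(z) = (1 + 13/25z)/(1 − 12/25z).

Boundary: |R(x)|=1, x<0.
x=-1: |R|=0.3243
R=−1: 1+13/25x = −1+12/25x ⇒ -1/25x=2 ⇒ x=2/(-1/25)=-50.0000
Confirm numerically:
  x=-45.726: |R|=0.99255 <1
  x=-36.178: |R|=0.96990 <1
  x=-31.031: |R|=0.95226 <1
  x=-20.863: |R|=0.89418 <1
  x=-50.547: |R|=1.00087 >1
  x=-50.469: |R|=1.00074 >1
Interval (-50.0000, 0).

left endpoint -50.0000.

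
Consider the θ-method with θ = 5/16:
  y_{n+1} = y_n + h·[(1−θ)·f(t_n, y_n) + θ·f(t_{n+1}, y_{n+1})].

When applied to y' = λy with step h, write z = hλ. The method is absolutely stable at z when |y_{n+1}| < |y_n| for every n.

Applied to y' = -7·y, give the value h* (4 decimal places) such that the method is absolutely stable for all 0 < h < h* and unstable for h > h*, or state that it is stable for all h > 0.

Set f=λy, z=hλ:
  y_{n+1} = y_n + z·[11/16·y_n + 5/16·y_{n+1}] ⇒ (1 − 5/16z)y_{n+1} = (1 + 11/16z)y_n
  Hence R(z) = (1 + 11/16z)/(1 − 5/16z).

Find x<0 with |R(x)|<1.
x=-1.53: |R|=0.0351
R=−1: 1+11/16x = −1+5/16x ⇒ -3/8x=2 ⇒ x=2/(-3/8)=-5.3333
Confirm numerically:
  x=-4.590: |R|=0.88549 <1
  x=-4.568: |R|=0.88177 <1
  x=-4.532: |R|=0.87563 <1
  x=-3.423: |R|=0.65387 <1
  x=-5.783: |R|=1.06007 >1
  x=-5.776: |R|=1.05918 >1
So |R|<1 on (-5.3333, 0).

(-5.3333,0); λ=-7 ⇒ h* = (16/3)/7 = 0.7619.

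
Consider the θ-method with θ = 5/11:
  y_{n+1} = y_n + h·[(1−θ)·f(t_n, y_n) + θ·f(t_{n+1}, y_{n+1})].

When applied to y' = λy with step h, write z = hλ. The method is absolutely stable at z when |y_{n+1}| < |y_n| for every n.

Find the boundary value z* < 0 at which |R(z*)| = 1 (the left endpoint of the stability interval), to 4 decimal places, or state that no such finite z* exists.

left endpoint -22.0000.

On y'=λy, z=hλ:
  y_{n+1} = y_n + z·[6/11·y_n + 5/11·y_{n+1}] ⇒ (1 − 5/11z)y_{n+1} = (1 + 6/11z)y_n
  ⇒ R(z) = (1 + 6/11z)/(1 − 5/11z).

Boundary: |R(x)|=1, x<0.
x=-0.88: |R|=0.3714
R=−1: 1+6/11x = −1+5/11x ⇒ -1/11x=2 ⇒ x=2/(-1/11)=-22.0000
Confirm numerically:
  x=-21.664: |R|=0.99718 <1
  x=-13.881: |R|=0.89902 <1
  x=-11.499: |R|=0.84669 <1
  x=-22.435: |R|=1.00353 >1
  x=-22.254: |R|=1.00208 >1
  x=-22.238: |R|=1.00195 >1
So |R|<1 on (-22.0000, 0).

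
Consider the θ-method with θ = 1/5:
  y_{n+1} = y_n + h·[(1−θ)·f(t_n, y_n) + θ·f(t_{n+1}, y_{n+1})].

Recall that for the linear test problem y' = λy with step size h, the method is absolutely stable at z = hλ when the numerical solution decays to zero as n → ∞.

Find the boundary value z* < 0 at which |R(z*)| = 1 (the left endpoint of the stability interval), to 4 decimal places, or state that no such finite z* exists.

On y'=λy, z=hλ:
  y_{n+1} = y_n + z·[4/5·y_n + 1/5·y_{n+1}] ⇒ (1 − 1/5z)y_{n+1} = (1 + 4/5z)y_n
  ⇒ R(z) = (1 + 4/5z)/(1 − 1/5z).

Boundary: |R(x)|=1, x<0.
x=-0.67: |R|=0.4092
R=−1: 1+4/5x = −1+1/5x ⇒ -3/5x=2 ⇒ x=2/(-3/5)=-3.3333
Confirm numerically:
  x=-1.862: |R|=0.35675 <1
  x=-1.735: |R|=0.28805 <1
  x=-1.672: |R|=0.25300 <1
  x=-3.843: |R|=1.17291 >1
  x=-3.816: |R|=1.16425 >1
  x=-3.772: |R|=1.15002 >1
So |R|<1 on (-3.3333, 0).

left endpoint -3.3333.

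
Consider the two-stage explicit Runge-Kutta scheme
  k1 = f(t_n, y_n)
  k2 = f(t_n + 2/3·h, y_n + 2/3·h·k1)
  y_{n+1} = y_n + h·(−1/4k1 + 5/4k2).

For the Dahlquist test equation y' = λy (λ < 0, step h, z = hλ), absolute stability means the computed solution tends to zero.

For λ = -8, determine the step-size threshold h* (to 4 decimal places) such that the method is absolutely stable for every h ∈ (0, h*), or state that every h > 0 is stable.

(-1.2000,0); λ=-8 ⇒ h* = (6/5)/8 = 0.1500.

On y'=λy, z=hλ:
  k1=λy_n ⇒ h·k1=z·y_n;  k2=λ(1+2/3z)y_n ⇒ h·k2=z(1+2/3z)y_n
  y_{n+1}/y_n = 1 − 1/4z + 5/4z(1+2/3z) = 1 + z + 5/6z²
  R(z) = 1 + z + 5/6z².

Boundary: |R(x)|=1, x<0.
x=-0.35: |R|=0.7521
R=1: x+5/6x²=0 ⇒ x=−6/5=-1.2000; min R=1−1/(4·5/6)=0.7000>−1
Confirm numerically:
  x=-0.939: |R|=0.79577 <1
  x=-0.763: |R|=0.72214 <1
  x=-0.517: |R|=0.70574 <1
  x=-1.754: |R|=1.80976 >1
  x=-1.696: |R|=1.70101 >1
  x=-1.233: |R|=1.03391 >1
Stable set (-1.2000, 0).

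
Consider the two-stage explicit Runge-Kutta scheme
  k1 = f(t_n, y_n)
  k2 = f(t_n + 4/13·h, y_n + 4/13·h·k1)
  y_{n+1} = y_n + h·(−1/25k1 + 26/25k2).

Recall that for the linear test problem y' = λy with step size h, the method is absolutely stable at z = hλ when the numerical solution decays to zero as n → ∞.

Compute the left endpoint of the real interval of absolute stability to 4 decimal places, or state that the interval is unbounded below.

z* = -3.1250.

With y'=λy (z=hλ):
  k1=λy_n ⇒ h·k1=z·y_n;  k2=λ(1+4/13z)y_n ⇒ h·k2=z(1+4/13z)y_n
  y_{n+1}/y_n = 1 − 1/25z + 26/25z(1+4/13z) = 1 + z + 8/25z²
  so R(z) = 1 + z + 8/25z².

Boundary: |R(x)|=1, x<0.
x=-1.25: |R|=0.2500
R=1: x+8/25x²=0 ⇒ x=−25/8=-3.1250; min R=1−1/(4·8/25)=0.2188>−1
Confirm numerically:
  x=-2.643: |R|=0.59234 <1
  x=-2.529: |R|=0.51767 <1
  x=-1.724: |R|=0.22710 <1
  x=-3.345: |R|=1.23549 >1
  x=-3.310: |R|=1.19595 >1
Stable set (-3.1250, 0).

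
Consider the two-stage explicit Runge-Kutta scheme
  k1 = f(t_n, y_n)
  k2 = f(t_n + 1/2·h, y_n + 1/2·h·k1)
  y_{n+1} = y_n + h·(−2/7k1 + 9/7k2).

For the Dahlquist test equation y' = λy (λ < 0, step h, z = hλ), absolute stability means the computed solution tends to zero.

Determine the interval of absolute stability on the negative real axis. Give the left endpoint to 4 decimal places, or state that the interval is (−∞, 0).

With y'=λy (z=hλ):
  k1=λy_n ⇒ h·k1=z·y_n;  k2=λ(1+1/2z)y_n ⇒ h·k2=z(1+1/2z)y_n
  y_{n+1}/y_n = 1 − 2/7z + 9/7z(1+1/2z) = 1 + z + 9/14z²
  R(z) = 1 + z + 9/14z².

Boundary: |R(x)|=1, x<0.
x=-1.12: |R|=0.6864
R=1: x+9/14x²=0 ⇒ x=−14/9=-1.5556; min R=1−1/(4·9/14)=0.6111>−1
Confirm numerically:
  x=-1.253: |R|=0.75629 <1
  x=-0.959: |R|=0.63222 <1
  x=-0.847: |R|=0.61419 <1
  x=-0.678: |R|=0.61751 <1
  x=-2.099: |R|=1.73330 >1
  x=-1.773: |R|=1.24784 >1
  x=-1.655: |R|=1.10580 >1
Interval (-1.5556, 0).

(-1.5556, 0).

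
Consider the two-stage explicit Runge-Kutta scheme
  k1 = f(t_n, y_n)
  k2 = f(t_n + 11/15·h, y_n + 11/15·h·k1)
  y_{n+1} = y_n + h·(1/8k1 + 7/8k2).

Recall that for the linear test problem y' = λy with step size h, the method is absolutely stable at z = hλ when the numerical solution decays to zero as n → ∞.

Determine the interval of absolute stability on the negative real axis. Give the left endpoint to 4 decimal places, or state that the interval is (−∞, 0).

Test eqn y'=λy, z=hλ:
  k1=λy_n ⇒ h·k1=z·y_n;  k2=λ(1+11/15z)y_n ⇒ h·k2=z(1+11/15z)y_n
  y_{n+1}/y_n = 1 + 1/8z + 7/8z(1+11/15z) = 1 + z + 77/120z²
  so R(z) = 1 + z + 77/120z².

Find x<0 with |R(x)|<1.
x=-0.86: |R|=0.6146
R=1: x+77/120x²=0 ⇒ x=−120/77=-1.5584; min R=1−1/(4·77/120)=0.6104>−1
Confirm numerically:
  x=-1.018: |R|=0.64697 <1
  x=-0.903: |R|=0.62022 <1
  x=-0.817: |R|=0.61131 <1
  x=-2.088: |R|=1.70950 >1
  x=-1.727: |R|=1.18679 >1
  x=-1.661: |R|=1.10931 >1
Stable set (-1.5584, 0).

(-1.5584, 0).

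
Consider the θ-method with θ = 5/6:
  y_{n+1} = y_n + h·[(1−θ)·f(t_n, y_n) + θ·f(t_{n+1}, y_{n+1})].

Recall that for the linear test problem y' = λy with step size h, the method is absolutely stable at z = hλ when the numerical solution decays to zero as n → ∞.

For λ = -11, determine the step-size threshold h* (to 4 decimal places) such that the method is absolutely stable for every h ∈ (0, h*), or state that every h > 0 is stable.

unbounded; (−∞, 0). Any h>0 works for λ=-11.

With y'=λy (z=hλ):
  y_{n+1} = y_n + z·[1/6·y_n + 5/6·y_{n+1}] ⇒ (1 − 5/6z)y_{n+1} = (1 + 1/6z)y_n
  Hence R(z) = (1 + 1/6z)/(1 − 5/6z).

Solve |R(x)|<1 on ℝ⁻.
x=-1.62: |R|=0.3106
x=-2: |R|=0.2500
x=-10: |R|=0.0714
x=-100: |R|=0.1858
θ=5/6≥1/2 ⇒ |1+1/6x|<|1−5/6x| ∀x<0 ⇒ unbounded interval.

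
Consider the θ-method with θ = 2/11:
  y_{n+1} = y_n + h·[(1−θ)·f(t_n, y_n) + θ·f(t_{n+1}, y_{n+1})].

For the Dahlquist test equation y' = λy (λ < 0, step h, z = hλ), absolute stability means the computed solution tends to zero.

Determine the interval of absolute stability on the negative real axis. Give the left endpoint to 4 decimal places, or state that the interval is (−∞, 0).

z∈(-3.1429,0).

Set f=λy, z=hλ:
  y_{n+1} = y_n + z·[9/11·y_n + 2/11·y_{n+1}] ⇒ (1 − 2/11z)y_{n+1} = (1 + 9/11z)y_n
  Hence R(z) = (1 + 9/11z)/(1 − 2/11z).

Find x<0 with |R(x)|<1.
x=-0.33: |R|=0.6887
R=−1: 1+9/11x = −1+2/11x ⇒ -7/11x=2 ⇒ x=2/(-7/11)=-3.1429
Confirm numerically:
  x=-3.108: |R|=0.98583 <1
  x=-2.674: |R|=0.79924 <1
  x=-1.820: |R|=0.36749 <1
  x=-3.591: |R|=1.17253 >1
  x=-3.177: |R|=1.01377 >1
  x=-3.176: |R|=1.01337 >1
Interval (-3.1429, 0).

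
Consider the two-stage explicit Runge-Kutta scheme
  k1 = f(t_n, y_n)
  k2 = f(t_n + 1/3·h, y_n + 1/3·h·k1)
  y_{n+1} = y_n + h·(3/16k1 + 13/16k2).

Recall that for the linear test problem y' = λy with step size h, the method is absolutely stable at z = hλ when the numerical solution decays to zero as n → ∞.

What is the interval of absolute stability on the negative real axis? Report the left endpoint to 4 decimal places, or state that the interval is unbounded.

With y'=λy (z=hλ):
  k1=λy_n ⇒ h·k1=z·y_n;  k2=λ(1+1/3z)y_n ⇒ h·k2=z(1+1/3z)y_n
  y_{n+1}/y_n = 1 + 3/16z + 13/16z(1+1/3z) = 1 + z + 13/48z²
  Hence R(z) = 1 + z + 13/48z².

Need |R(x)|<1, x<0.
x=-0.45: |R|=0.6048
R=1: x+13/48x²=0 ⇒ x=−48/13=-3.6923; min R=1−1/(4·13/48)=0.0769>−1
Confirm numerically:
  x=-2.960: |R|=0.41293 <1
  x=-2.452: |R|=0.17633 <1
  x=-2.168: |R|=0.10498 <1
  x=-4.075: |R|=1.42236 >1
  x=-4.031: |R|=1.36976 >1
  x=-3.966: |R|=1.29398 >1
Interval (-3.6923, 0).

z∈(-3.6923,0).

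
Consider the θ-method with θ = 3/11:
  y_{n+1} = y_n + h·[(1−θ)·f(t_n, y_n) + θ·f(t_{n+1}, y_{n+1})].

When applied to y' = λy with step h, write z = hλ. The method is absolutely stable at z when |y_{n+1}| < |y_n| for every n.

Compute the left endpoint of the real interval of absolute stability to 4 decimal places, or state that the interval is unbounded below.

z* = -4.4000.

Test eqn y'=λy, z=hλ:
  y_{n+1} = y_n + z·[8/11·y_n + 3/11·y_{n+1}] ⇒ (1 − 3/11z)y_{n+1} = (1 + 8/11z)y_n
  so R(z) = (1 + 8/11z)/(1 − 3/11z).

Find x<0 with |R(x)|<1.
x=-0.4: |R|=0.6393
R=−1: 1+8/11x = −1+3/11x ⇒ -5/11x=2 ⇒ x=2/(-5/11)=-4.4000
Confirm numerically:
  x=-3.873: |R|=0.88351 <1
  x=-3.768: |R|=0.85832 <1
  x=-2.478: |R|=0.47868 <1
  x=-2.059: |R|=0.31857 <1
  x=-4.569: |R|=1.03420 >1
  x=-4.432: |R|=1.00659 >1
Interval (-4.4000, 0).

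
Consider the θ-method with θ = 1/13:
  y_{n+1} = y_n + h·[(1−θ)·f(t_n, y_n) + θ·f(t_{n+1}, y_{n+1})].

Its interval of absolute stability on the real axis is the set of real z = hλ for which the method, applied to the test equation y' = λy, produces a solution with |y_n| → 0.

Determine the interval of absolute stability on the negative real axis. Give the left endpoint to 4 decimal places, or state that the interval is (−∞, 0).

z∈(-2.3636,0).

Set f=λy, z=hλ:
  y_{n+1} = y_n + z·[12/13·y_n + 1/13·y_{n+1}] ⇒ (1 − 1/13z)y_{n+1} = (1 + 12/13z)y_n
  so R(z) = (1 + 12/13z)/(1 − 1/13z).

Boundary: |R(x)|=1, x<0.
x=-1.71: |R|=0.5112
R=−1: 1+12/13x = −1+1/13x ⇒ -11/13x=2 ⇒ x=2/(-11/13)=-2.3636
Confirm numerically:
  x=-1.898: |R|=0.65620 <1
  x=-1.874: |R|=0.63789 <1
  x=-1.188: |R|=0.08853 <1
  x=-2.888: |R|=1.36304 >1
  x=-2.834: |R|=1.32677 >1
Stable set (-2.3636, 0).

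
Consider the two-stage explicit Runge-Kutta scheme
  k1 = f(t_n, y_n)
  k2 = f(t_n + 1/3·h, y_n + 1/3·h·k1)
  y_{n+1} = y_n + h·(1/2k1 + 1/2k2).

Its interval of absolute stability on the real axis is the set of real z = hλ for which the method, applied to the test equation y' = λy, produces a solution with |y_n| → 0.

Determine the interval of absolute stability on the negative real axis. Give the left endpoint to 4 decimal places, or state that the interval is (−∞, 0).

(-6.0000, 0).

On y'=λy, z=hλ:
  k1=λy_n ⇒ h·k1=z·y_n;  k2=λ(1+1/3z)y_n ⇒ h·k2=z(1+1/3z)y_n
  y_{n+1}/y_n = 1 + 1/2z + 1/2z(1+1/3z) = 1 + z + 1/6z²
  ⇒ R(z) = 1 + z + 1/6z².

Need |R(x)|<1, x<0.
x=-0.75: |R|=0.3438
R=1: x+1/6x²=0 ⇒ x=−6=-6.0000; min R=1−1/(4·1/6)=-0.5000>−1
Confirm numerically:
  x=-5.537: |R|=0.57273 <1
  x=-2.679: |R|=0.48283 <1
  x=-2.591: |R|=0.47212 <1
  x=-6.426: |R|=1.45625 >1
  x=-6.152: |R|=1.15585 >1
  x=-6.081: |R|=1.08209 >1
So |R|<1 on (-6.0000, 0).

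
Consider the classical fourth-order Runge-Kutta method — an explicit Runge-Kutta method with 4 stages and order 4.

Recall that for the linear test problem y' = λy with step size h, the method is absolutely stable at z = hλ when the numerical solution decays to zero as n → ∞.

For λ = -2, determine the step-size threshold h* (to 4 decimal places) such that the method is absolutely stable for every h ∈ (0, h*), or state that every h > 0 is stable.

(-2.7853,0); λ=-2 ⇒ h* = 1.3926.

Test eqn y'=λy, z=hλ:
  order 4, 4-stage ⇒ R(z)=1+z+z^2/2+z^3/6+z^4/24
  (e.g. R(-0.99)=0.37836, |R|=0.37836)

Solve |R(x)|<1 on ℝ⁻.
x=-0.99: |R|=0.3784
|R(-3.12)|=1.6336 |R(-1.2)|=0.3184 |R(-0.51)|=0.6008
Bisect:
  x_lo=-3.3944 |R|=2.3796  x_hi=-0.2899 |R|=0.7483
  mid=-1.84216 |R|=0.29255 →hi
  mid=-2.61827 |R|=0.77603 →hi
  mid=-3.00633 |R|=1.38771 →lo
  mid=-2.81230 |R|=1.04149 →lo
  mid=-2.71529 |R|=0.89948 →hi
  mid=-2.76379 |R|=0.96807 →hi
  mid=-2.78805 |R|=1.00416 →lo
  mid=-2.77592 |R|=0.98596 →hi
  ...
  [-2.78540,-2.78521] ⇒ x*=-2.7853
Stable set (-2.7853, 0).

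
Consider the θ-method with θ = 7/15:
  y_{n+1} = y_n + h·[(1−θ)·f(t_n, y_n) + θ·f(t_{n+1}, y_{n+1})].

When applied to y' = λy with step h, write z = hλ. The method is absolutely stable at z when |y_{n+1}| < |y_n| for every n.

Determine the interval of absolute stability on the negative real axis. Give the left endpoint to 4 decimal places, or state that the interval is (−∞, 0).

(-30.0000, 0).

On y'=λy, z=hλ:
  y_{n+1} = y_n + z·[8/15·y_n + 7/15·y_{n+1}] ⇒ (1 − 7/15z)y_{n+1} = (1 + 8/15z)y_n
  Hence R(z) = (1 + 8/15z)/(1 − 7/15z).

Need |R(x)|<1, x<0.
x=-0.39: |R|=0.6701
R=−1: 1+8/15x = −1+7/15x ⇒ -1/15x=2 ⇒ x=2/(-1/15)=-30.0000
Confirm numerically:
  x=-27.500: |R|=0.98795 <1
  x=-20.674: |R|=0.94161 <1
  x=-15.041: |R|=0.87564 <1
  x=-30.529: |R|=1.00231 >1
  x=-30.500: |R|=1.00219 >1
So |R|<1 on (-30.0000, 0).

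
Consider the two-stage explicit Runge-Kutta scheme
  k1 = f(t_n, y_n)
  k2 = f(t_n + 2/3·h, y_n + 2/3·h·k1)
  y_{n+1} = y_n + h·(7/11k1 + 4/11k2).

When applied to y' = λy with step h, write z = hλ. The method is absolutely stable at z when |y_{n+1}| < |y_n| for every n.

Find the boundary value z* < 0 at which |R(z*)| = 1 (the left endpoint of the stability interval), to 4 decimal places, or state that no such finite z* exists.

z* = -4.1250.

On y'=λy, z=hλ:
  k1=λy_n ⇒ h·k1=z·y_n;  k2=λ(1+2/3z)y_n ⇒ h·k2=z(1+2/3z)y_n
  y_{n+1}/y_n = 1 + 7/11z + 4/11z(1+2/3z) = 1 + z + 8/33z²
  ⇒ R(z) = 1 + z + 8/33z².

Find x<0 with |R(x)|<1.
x=-1.41: |R|=0.0720
R=1: x+8/33x²=0 ⇒ x=−33/8=-4.1250; min R=1−1/(4·8/33)=-0.0312>−1
Confirm numerically:
  x=-3.927: |R|=0.81150 <1
  x=-2.874: |R|=0.12839 <1
  x=-2.375: |R|=0.00758 <1
  x=-1.669: |R|=0.00629 <1
  x=-4.539: |R|=1.45555 >1
  x=-4.517: |R|=1.42925 >1
  x=-4.183: |R|=1.05882 >1
Interval (-4.1250, 0).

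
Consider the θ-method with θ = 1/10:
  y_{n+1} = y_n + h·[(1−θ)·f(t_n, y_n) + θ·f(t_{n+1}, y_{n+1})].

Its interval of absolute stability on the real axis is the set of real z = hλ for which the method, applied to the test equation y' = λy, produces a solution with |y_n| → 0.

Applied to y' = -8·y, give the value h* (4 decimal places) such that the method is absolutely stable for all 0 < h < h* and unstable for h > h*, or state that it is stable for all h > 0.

(-2.5000,0); λ=-8 ⇒ h* = (5/2)/8 = 0.3125.

Set f=λy, z=hλ:
  y_{n+1} = y_n + z·[9/10·y_n + 1/10·y_{n+1}] ⇒ (1 − 1/10z)y_{n+1} = (1 + 9/10z)y_n
  Hence R(z) = (1 + 9/10z)/(1 − 1/10z).

Boundary: |R(x)|=1, x<0.
x=-0.42: |R|=0.5969
R=−1: 1+9/10x = −1+1/10x ⇒ -4/5x=2 ⇒ x=2/(-4/5)=-2.5000
Confirm numerically:
  x=-2.205: |R|=0.80664 <1
  x=-1.785: |R|=0.51464 <1
  x=-1.045: |R|=0.05387 <1
  x=-3.079: |R|=1.35416 >1
  x=-3.065: |R|=1.34596 >1
  x=-2.564: |R|=1.04075 >1
Stable set (-2.5000, 0).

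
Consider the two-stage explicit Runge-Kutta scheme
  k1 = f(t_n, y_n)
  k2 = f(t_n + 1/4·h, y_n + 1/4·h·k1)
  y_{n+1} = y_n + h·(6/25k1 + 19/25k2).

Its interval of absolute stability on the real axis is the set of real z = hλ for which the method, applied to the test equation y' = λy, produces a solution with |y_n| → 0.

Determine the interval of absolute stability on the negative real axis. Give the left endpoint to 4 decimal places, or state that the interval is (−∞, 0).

On y'=λy, z=hλ:
  k1=λy_n ⇒ h·k1=z·y_n;  k2=λ(1+1/4z)y_n ⇒ h·k2=z(1+1/4z)y_n
  y_{n+1}/y_n = 1 + 6/25z + 19/25z(1+1/4z) = 1 + z + 19/100z²
  so R(z) = 1 + z + 19/100z².

Need |R(x)|<1, x<0.
x=-1.66: |R|=0.1364
R=1: x+19/100x²=0 ⇒ x=−100/19=-5.2632; min R=1−1/(4·19/100)=-0.3158>−1
Confirm numerically:
  x=-4.565: |R|=0.39445 <1
  x=-2.997: |R|=0.29042 <1
  x=-2.333: |R|=0.29885 <1
  x=-5.368: |R|=1.10693 >1
  x=-5.295: |R|=1.03203 >1
Interval (-5.2632, 0).

z∈(-5.2632,0).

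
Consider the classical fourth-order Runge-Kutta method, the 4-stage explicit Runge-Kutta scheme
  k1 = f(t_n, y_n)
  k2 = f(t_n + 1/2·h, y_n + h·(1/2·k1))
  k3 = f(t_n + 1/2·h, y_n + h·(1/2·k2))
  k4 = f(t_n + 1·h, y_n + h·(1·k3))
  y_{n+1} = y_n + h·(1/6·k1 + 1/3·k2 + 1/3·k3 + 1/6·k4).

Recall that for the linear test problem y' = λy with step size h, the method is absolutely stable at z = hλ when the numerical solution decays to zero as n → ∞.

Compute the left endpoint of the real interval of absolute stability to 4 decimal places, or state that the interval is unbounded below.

With y'=λy (z=hλ):
  order 4, 4-stage ⇒ R(z)=1+z+z^2/2+z^3/6+z^4/24
  (e.g. R(-0.96)=0.38873, |R|=0.38873)

Need |R(x)|<1, x<0.
x=-0.96: |R|=0.3887
|R(-3.06)|=1.4996 |R(-2.35)|=0.5190 |R(-0.66)|=0.5178
Bisect:
  x_lo=-3.6071 |R|=3.1302  x_hi=-0.2525 |R|=0.7769
  mid=-1.92979 |R|=0.31234 →hi
  mid=-2.76845 |R|=0.97490 →hi
  mid=-3.18778 |R|=1.79689 →lo
  mid=-2.97811 |R|=1.33182 →lo
  mid=-2.87328 |R|=1.14097 →lo
  mid=-2.82087 |R|=1.05497 →lo
  mid=-2.79466 |R|=1.01421 →lo
  ...
  [-2.78544,-2.78524] ⇒ x*=-2.7853
So |R|<1 on (-2.7853, 0).

z* = -2.7853.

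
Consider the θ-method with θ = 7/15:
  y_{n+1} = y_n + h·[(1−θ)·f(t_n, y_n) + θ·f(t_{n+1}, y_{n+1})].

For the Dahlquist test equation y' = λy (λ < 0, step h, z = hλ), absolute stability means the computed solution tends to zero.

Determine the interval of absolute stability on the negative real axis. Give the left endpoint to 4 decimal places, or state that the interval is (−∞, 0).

(-30.0000, 0).

On y'=λy, z=hλ:
  y_{n+1} = y_n + z·[8/15·y_n + 7/15·y_{n+1}] ⇒ (1 − 7/15z)y_{n+1} = (1 + 8/15z)y_n
  so R(z) = (1 + 8/15z)/(1 − 7/15z).

Boundary: |R(x)|=1, x<0.
x=-1.19: |R|=0.2349
R=−1: 1+8/15x = −1+7/15x ⇒ -1/15x=2 ⇒ x=2/(-1/15)=-30.0000
Confirm numerically:
  x=-26.460: |R|=0.98232 <1
  x=-19.926: |R|=0.93479 <1
  x=-19.151: |R|=0.92722 <1
  x=-17.853: |R|=0.91322 <1
  x=-30.394: |R|=1.00173 >1
  x=-30.093: |R|=1.00041 >1
  x=-30.031: |R|=1.00014 >1
Stable set (-30.0000, 0).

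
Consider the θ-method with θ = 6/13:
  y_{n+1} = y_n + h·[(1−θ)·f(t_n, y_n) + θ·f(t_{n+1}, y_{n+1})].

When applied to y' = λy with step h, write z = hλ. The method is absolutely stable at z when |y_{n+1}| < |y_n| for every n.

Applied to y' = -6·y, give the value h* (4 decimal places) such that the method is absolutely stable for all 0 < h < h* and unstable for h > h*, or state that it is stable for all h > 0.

(-26.0000,0); λ=-6 ⇒ h* = (26)/6 = 4.3333.

With y'=λy (z=hλ):
  y_{n+1} = y_n + z·[7/13·y_n + 6/13·y_{n+1}] ⇒ (1 − 6/13z)y_{n+1} = (1 + 7/13z)y_n
  so R(z) = (1 + 7/13z)/(1 − 6/13z).

Find x<0 with |R(x)|<1.
x=-1.46: |R|=0.1278
R=−1: 1+7/13x = −1+6/13x ⇒ -1/13x=2 ⇒ x=2/(-1/13)=-26.0000
Confirm numerically:
  x=-18.210: |R|=0.93628 <1
  x=-13.656: |R|=0.86998 <1
  x=-12.126: |R|=0.83822 <1
  x=-26.414: |R|=1.00241 >1
  x=-26.184: |R|=1.00108 >1
So |R|<1 on (-26.0000, 0).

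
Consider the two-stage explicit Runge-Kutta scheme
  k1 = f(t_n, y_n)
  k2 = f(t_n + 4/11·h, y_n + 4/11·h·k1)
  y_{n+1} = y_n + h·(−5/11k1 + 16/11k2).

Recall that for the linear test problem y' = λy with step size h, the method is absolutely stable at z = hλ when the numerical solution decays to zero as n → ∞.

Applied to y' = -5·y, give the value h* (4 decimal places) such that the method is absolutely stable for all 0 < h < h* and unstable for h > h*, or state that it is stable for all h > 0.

With y'=λy (z=hλ):
  k1=λy_n ⇒ h·k1=z·y_n;  k2=λ(1+4/11z)y_n ⇒ h·k2=z(1+4/11z)y_n
  y_{n+1}/y_n = 1 − 5/11z + 16/11z(1+4/11z) = 1 + z + 64/121z²
  so R(z) = 1 + z + 64/121z².

Need |R(x)|<1, x<0.
x=-1.73: |R|=0.8530
R=1: x+64/121x²=0 ⇒ x=−121/64=-1.8906; min R=1−1/(4·64/121)=0.5273>−1
Confirm numerically:
  x=-1.720: |R|=0.84477 <1
  x=-1.560: |R|=0.72719 <1
  x=-0.833: |R|=0.53402 <1
  x=-2.372: |R|=1.60394 >1
  x=-2.289: |R|=1.48232 >1
  x=-2.206: |R|=1.36798 >1
Stable set (-1.8906, 0).

(-1.8906,0); λ=-5 ⇒ h* = (121/64)/5 = 0.3781.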